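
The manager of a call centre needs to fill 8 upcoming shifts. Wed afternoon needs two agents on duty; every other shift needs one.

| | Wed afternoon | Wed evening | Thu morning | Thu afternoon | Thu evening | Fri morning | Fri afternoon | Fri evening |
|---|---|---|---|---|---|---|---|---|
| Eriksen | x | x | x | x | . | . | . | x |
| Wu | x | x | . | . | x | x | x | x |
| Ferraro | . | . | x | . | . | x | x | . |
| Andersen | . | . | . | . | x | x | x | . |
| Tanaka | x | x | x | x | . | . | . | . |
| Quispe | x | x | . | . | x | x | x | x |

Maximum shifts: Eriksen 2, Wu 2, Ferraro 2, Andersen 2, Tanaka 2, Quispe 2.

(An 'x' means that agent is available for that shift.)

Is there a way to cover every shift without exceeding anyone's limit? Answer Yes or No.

One valid schedule: Wed afternoon→Tanaka+Quispe, Wed evening→Tanaka, Thu morning→Eriksen, Thu afternoon→Eriksen, Thu evening→Wu, Fri morning→Ferraro, Fri afternoon→Ferraro, Fri evening→Wu.
Loads: Eriksen 2/2, Wu 2/2, Ferraro 2/2, Andersen 0/2, Tanaka 2/2, Quispe 1/2 — all within limits.

Yes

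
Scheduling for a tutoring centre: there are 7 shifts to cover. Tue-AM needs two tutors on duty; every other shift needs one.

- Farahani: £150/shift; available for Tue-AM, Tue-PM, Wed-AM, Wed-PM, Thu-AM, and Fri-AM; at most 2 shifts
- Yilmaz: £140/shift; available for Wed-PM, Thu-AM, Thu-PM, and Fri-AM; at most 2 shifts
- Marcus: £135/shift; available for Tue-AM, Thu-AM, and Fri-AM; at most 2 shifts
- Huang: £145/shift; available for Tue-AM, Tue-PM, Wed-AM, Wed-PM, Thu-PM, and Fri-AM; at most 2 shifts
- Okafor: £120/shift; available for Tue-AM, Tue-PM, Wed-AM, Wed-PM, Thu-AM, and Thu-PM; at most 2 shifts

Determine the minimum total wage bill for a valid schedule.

£1080

Picking the cheapest available tutor for each shift independently would cost £990, but that ignores the shift limits.
An optimal schedule: Tue-AM→Marcus+Huang, Tue-PM→Okafor, Wed-AM→Okafor, Wed-PM→Yilmaz, Thu-AM→Marcus, Thu-PM→Yilmaz, Fri-AM→Huang.
Total: 135 + 145 + 120 + 120 + 140 + 135 + 140 + 145 = £1080.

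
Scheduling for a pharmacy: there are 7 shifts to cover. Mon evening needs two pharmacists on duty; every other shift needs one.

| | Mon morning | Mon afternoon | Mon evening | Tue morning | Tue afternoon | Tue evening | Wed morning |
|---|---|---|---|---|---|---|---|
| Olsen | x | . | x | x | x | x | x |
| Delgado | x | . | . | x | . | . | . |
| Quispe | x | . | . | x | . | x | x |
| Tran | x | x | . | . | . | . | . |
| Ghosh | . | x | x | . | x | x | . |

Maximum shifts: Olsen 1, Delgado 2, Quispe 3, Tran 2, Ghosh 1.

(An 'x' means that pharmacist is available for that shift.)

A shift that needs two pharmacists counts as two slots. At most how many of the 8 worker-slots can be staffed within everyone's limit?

Total capacity across all pharmacists is 1+2+3+2+1 = 9, and 8 slots are needed, so at most 8 can be filled.
Shifts {Mon evening, Tue afternoon} need 3 slots but only Olsen and Ghosh are available for them, supplying at most 2 — so at least 1 slot must go unfilled.
An assignment achieving 7: Mon morning→Delgado, Mon afternoon→Tran, Mon evening→Olsen+Ghosh, Tue morning→Delgado, Tue evening→Quispe, Wed morning→Quispe.
Loads: Olsen 1/1, Delgado 2/2, Quispe 2/3, Tran 1/2, Ghosh 1/1.

7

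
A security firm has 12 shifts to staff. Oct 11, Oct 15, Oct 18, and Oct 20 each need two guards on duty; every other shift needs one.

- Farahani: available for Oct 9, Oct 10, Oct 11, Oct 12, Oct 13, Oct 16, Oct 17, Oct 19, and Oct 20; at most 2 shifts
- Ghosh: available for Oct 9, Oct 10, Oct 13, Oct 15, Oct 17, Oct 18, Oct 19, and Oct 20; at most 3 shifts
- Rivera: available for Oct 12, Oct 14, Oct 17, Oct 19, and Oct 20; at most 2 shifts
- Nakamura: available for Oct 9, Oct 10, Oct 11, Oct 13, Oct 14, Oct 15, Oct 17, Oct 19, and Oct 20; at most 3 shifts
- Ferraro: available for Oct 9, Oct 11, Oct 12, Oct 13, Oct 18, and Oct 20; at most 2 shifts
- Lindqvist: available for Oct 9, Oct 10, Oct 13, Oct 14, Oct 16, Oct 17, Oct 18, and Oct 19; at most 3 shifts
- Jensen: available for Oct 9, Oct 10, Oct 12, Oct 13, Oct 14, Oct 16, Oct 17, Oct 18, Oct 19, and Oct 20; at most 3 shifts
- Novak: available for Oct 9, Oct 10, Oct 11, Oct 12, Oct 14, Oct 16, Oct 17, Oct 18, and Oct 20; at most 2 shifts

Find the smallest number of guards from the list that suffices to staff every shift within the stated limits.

6

16 slots to fill and no one can take more than 3, so at least ⌈16/3⌉ = 6 guards are needed.
Farahani, Ghosh, Rivera, Nakamura, Lindqvist, and Jensen alone can cover everything: Oct 9→Ghosh, Oct 10→Nakamura, Oct 11→Farahani+Nakamura, Oct 12→Farahani, Oct 13→Lindqvist, Oct 14→Rivera, Oct 15→Ghosh+Nakamura, Oct 16→Lindqvist, Oct 17→Jensen, Oct 18→Ghosh+Lindqvist, Oct 19→Jensen, Oct 20→Rivera+Jensen.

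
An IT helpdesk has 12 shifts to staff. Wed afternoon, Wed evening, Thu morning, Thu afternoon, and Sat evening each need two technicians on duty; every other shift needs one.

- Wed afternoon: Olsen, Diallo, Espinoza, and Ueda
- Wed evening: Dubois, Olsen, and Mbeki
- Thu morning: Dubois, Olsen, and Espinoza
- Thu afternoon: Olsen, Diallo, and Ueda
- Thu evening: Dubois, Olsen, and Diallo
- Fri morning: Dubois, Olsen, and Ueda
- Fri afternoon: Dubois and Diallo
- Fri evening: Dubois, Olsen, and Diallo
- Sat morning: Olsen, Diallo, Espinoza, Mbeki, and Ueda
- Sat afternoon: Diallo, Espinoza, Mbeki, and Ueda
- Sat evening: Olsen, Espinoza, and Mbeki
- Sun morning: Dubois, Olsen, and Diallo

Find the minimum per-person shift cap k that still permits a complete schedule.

With 6 technicians and 17 worker-slots to fill, someone must work at least ⌈17/6⌉ = 3 shifts, so k ≥ 3.
k = 3 works: Wed afternoon→Espinoza+Ueda, Wed evening→Dubois+Olsen, Thu morning→Dubois+Olsen, Thu afternoon→Olsen+Ueda, Thu evening→Diallo, Fri morning→Ueda, Fri afternoon→Dubois, Fri evening→Diallo, Sat morning→Mbeki, Sat afternoon→Espinoza, Sat evening→Espinoza+Mbeki, Sun morning→Diallo.
Loads: Dubois 3, Olsen 3, Diallo 3, Espinoza 3, Mbeki 2, Ueda 3 — all ≤ 3.

3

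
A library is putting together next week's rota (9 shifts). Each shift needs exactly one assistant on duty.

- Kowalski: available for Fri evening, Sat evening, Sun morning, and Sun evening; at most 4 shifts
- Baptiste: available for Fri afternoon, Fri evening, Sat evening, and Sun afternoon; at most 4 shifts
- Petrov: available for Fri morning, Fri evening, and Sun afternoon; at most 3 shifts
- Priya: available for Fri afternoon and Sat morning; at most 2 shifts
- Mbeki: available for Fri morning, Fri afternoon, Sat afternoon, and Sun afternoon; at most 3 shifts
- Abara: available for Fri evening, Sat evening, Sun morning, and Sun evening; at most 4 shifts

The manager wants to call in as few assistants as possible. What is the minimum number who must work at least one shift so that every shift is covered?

3

9 slots to fill and no one can take more than 4, so at least ⌈9/4⌉ = 3 assistants are needed.
Kowalski, Priya, and Mbeki alone can cover everything: Fri morning→Mbeki, Fri afternoon→Priya, Fri evening→Kowalski, Sat morning→Priya, Sat afternoon→Mbeki, Sat evening→Kowalski, Sun morning→Kowalski, Sun afternoon→Mbeki, Sun evening→Kowalski.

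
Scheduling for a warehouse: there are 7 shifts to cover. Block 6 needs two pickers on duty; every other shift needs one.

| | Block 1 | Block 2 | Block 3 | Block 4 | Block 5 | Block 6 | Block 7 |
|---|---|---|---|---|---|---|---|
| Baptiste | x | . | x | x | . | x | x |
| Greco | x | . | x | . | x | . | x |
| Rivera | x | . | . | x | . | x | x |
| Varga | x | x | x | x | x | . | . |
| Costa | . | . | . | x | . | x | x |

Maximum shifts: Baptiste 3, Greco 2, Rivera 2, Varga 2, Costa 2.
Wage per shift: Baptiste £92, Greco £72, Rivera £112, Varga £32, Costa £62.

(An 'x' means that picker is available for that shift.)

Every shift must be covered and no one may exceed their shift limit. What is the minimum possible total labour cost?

£516

Block 2 can only be covered by Varga, so that assignment is forced.
Picking the cheapest available picker for each shift independently would cost £376, but that ignores the shift limits.
An optimal schedule: Block 1→Greco, Block 2→Varga, Block 3→Greco, Block 4→Costa, Block 5→Varga, Block 6→Costa+Baptiste, Block 7→Baptiste.
Total: 72 + 32 + 72 + 62 + 32 + 62 + 92 + 92 = £516.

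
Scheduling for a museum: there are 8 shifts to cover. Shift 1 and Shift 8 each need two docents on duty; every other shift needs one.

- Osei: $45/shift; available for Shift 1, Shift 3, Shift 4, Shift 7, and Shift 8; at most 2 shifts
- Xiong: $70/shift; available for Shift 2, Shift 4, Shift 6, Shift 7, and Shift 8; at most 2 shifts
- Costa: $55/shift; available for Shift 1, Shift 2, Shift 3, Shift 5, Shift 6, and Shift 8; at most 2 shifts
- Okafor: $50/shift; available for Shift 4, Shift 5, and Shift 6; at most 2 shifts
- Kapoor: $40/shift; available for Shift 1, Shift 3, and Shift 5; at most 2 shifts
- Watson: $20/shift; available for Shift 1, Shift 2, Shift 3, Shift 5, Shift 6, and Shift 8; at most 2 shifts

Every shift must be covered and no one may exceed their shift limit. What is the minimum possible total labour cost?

Picking the cheapest available docent for each shift independently would cost $295, but that ignores the shift limits.
An optimal schedule: Shift 1→Kapoor+Costa, Shift 2→Watson, Shift 3→Kapoor, Shift 4→Osei, Shift 5→Okafor, Shift 6→Okafor, Shift 7→Osei, Shift 8→Watson+Costa.
Total: 40 + 55 + 20 + 40 + 45 + 50 + 50 + 45 + 20 + 55 = $420.

$420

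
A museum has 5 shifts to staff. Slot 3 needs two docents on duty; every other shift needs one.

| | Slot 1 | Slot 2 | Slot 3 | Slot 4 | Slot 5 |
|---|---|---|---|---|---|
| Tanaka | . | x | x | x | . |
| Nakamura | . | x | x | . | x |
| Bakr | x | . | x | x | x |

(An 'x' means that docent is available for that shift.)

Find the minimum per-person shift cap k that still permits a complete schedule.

2

With 3 docents and 6 worker-slots to fill, someone must work at least ⌈6/3⌉ = 2 shifts, so k ≥ 2.
k = 2 works: Slot 1→Bakr, Slot 2→Tanaka, Slot 3→Nakamura+Bakr, Slot 4→Tanaka, Slot 5→Nakamura.
Loads: Tanaka 2, Nakamura 2, Bakr 2 — all ≤ 2.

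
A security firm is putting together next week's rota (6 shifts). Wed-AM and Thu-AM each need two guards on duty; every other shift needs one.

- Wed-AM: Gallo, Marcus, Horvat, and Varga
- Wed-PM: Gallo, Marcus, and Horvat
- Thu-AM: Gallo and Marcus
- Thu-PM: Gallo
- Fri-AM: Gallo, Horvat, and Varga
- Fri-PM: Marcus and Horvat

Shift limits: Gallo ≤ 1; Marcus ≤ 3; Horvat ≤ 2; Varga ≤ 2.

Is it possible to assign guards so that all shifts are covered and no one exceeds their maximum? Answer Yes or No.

Total capacity is 8 and 8 slots are needed, so capacity alone doesn't rule it out.
Shifts {Thu-AM, Thu-PM} need 3 worker-slots in total, but the guards available for any of those shifts (Gallo and Marcus) can supply at most 2 among them. So no valid schedule exists.

No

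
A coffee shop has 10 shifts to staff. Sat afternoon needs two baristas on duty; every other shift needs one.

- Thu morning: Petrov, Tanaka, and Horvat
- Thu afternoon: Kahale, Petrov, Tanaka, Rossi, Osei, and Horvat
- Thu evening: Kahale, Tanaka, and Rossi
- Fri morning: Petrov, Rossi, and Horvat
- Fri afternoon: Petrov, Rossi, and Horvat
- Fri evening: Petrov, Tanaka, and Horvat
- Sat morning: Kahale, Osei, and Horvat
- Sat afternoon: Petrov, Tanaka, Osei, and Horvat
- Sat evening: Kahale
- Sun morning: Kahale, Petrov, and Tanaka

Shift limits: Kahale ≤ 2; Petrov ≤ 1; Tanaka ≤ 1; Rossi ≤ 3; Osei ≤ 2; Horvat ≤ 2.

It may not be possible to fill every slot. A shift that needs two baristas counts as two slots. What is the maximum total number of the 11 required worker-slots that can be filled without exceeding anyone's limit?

11

Total capacity across all baristas is 2+1+1+3+2+2 = 11, and 11 slots are needed, so at most 11 can be filled.
An assignment achieving 11: Thu morning→Petrov, Thu afternoon→Rossi, Thu evening→Kahale, Fri morning→Rossi, Fri afternoon→Rossi, Fri evening→Horvat, Sat morning→Osei, Sat afternoon→Osei+Horvat, Sat evening→Kahale, Sun morning→Tanaka.
Loads: Kahale 2/2, Petrov 1/1, Tanaka 1/1, Rossi 3/3, Osei 2/2, Horvat 2/2.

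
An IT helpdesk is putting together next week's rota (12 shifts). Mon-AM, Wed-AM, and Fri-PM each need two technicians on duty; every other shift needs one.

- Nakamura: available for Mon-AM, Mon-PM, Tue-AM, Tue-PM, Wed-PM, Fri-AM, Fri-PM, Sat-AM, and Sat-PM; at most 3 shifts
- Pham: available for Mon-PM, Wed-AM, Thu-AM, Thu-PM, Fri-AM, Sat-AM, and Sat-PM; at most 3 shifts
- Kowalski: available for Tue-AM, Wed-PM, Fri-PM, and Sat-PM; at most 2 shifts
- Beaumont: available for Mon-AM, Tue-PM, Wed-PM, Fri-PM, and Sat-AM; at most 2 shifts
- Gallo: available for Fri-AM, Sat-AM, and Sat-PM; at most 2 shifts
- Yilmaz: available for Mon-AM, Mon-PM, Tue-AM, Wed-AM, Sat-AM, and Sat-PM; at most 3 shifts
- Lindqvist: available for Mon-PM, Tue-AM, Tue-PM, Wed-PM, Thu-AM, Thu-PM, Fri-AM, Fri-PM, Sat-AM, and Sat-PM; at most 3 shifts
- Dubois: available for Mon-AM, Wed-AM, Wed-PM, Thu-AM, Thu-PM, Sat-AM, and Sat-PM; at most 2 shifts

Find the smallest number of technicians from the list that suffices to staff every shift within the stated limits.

15 slots to fill and no one can take more than 3, so at least ⌈15/3⌉ = 5 technicians are needed.
Any 5 technicians together have capacity at most 3+3+3+3+2 = 14 < 15 slots, so 5 can never suffice.
Nakamura, Pham, Kowalski, Beaumont, Gallo, and Yilmaz alone can cover everything: Mon-AM→Nakamura+Beaumont, Mon-PM→Nakamura, Tue-AM→Yilmaz, Tue-PM→Nakamura, Wed-AM→Pham+Yilmaz, Wed-PM→Kowalski, Thu-AM→Pham, Thu-PM→Pham, Fri-AM→Gallo, Fri-PM→Kowalski+Beaumont, Sat-AM→Gallo, Sat-PM→Yilmaz.

6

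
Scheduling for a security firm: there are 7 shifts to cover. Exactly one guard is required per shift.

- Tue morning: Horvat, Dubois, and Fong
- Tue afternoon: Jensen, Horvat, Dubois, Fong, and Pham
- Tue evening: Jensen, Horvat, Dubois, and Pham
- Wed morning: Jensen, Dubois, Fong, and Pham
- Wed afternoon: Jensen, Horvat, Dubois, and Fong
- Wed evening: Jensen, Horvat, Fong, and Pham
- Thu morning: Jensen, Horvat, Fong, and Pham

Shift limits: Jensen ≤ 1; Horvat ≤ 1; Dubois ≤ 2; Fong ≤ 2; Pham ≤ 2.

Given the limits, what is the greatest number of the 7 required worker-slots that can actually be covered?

Total capacity across all guards is 1+1+2+2+2 = 8, and 7 slots are needed, so at most 7 can be filled.
An assignment achieving 7: Tue morning→Horvat, Tue afternoon→Pham, Tue evening→Jensen, Wed morning→Dubois, Wed afternoon→Dubois, Wed evening→Fong, Thu morning→Fong.
Loads: Jensen 1/1, Horvat 1/1, Dubois 2/2, Fong 2/2, Pham 1/2.

7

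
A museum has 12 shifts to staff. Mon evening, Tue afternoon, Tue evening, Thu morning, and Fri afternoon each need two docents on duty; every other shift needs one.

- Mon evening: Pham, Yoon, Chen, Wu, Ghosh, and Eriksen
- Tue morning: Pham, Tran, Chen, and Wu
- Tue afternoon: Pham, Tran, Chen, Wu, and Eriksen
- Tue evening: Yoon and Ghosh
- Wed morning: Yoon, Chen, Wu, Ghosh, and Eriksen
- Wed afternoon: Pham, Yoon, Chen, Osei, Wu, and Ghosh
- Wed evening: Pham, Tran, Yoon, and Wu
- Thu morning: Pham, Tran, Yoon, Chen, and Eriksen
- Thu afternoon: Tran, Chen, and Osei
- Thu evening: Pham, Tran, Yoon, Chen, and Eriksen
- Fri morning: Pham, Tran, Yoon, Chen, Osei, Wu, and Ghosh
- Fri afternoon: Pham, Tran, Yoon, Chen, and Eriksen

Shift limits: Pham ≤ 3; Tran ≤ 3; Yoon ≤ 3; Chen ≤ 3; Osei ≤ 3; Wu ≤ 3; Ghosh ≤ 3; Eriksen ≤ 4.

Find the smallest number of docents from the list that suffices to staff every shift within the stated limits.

6

17 slots to fill and no one can take more than 4, so at least ⌈17/4⌉ = 5 docents are needed.
Any 5 docents together have capacity at most 4+3+3+3+3 = 16 < 17 slots, so 5 can never suffice.
Pham, Tran, Yoon, Chen, Osei, and Ghosh alone can cover everything: Mon evening→Chen+Ghosh, Tue morning→Pham, Tue afternoon→Pham+Tran, Tue evening→Yoon+Ghosh, Wed morning→Yoon, Wed afternoon→Osei, Wed evening→Pham, Thu morning→Tran+Chen, Thu afternoon→Osei, Thu evening→Tran, Fri morning→Osei, Fri afternoon→Yoon+Chen.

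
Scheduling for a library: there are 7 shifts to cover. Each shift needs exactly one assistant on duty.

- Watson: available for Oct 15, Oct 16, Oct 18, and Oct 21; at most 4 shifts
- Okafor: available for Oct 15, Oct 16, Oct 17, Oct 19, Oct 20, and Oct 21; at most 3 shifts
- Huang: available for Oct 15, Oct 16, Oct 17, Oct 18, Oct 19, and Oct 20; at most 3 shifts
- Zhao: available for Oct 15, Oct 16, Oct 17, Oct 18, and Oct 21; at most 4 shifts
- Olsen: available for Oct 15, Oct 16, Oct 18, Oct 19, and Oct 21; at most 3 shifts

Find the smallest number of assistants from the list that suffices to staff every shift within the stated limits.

7 slots to fill and no one can take more than 4, so at least ⌈7/4⌉ = 2 assistants are needed.
Watson and Okafor alone can cover everything: Oct 15→Watson, Oct 16→Watson, Oct 17→Okafor, Oct 18→Watson, Oct 19→Okafor, Oct 20→Okafor, Oct 21→Watson.

2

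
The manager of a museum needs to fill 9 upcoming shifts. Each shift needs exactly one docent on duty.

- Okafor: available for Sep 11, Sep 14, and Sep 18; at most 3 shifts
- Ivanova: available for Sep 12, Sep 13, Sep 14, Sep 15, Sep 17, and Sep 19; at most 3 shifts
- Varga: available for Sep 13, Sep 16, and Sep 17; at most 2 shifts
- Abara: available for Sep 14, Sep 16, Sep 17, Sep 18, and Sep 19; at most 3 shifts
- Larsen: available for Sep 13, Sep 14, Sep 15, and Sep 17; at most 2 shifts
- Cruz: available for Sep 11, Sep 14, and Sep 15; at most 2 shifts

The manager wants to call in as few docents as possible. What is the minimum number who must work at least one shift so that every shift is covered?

3

9 slots to fill and no one can take more than 3, so at least ⌈9/3⌉ = 3 docents are needed.
Okafor, Ivanova, and Abara alone can cover everything: Sep 11→Okafor, Sep 12→Ivanova, Sep 13→Ivanova, Sep 14→Okafor, Sep 15→Ivanova, Sep 16→Abara, Sep 17→Abara, Sep 18→Okafor, Sep 19→Abara.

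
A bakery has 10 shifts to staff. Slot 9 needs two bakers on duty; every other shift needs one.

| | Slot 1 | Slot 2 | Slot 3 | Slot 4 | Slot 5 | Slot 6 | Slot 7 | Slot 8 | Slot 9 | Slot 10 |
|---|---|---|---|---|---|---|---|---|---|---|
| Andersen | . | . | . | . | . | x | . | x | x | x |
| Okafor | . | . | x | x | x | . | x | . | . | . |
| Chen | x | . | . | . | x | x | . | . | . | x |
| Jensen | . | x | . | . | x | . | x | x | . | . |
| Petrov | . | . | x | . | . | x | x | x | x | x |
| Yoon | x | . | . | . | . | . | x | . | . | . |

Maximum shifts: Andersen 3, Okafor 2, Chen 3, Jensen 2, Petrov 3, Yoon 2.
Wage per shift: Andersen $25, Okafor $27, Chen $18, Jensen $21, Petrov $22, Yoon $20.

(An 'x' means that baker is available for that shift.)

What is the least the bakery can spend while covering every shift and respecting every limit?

$232

Slot 2 can only be covered by Jensen, so that assignment is forced.
Slot 4 can only be covered by Okafor, so that assignment is forced.
Slot 9 can only be covered by Andersen and Petrov, so that assignment is forced.
Picking the cheapest available baker for each shift independently would cost $230, but that ignores the shift limits.
An optimal schedule: Slot 1→Yoon, Slot 2→Jensen, Slot 3→Petrov, Slot 4→Okafor, Slot 5→Chen, Slot 6→Chen, Slot 7→Yoon, Slot 8→Jensen, Slot 9→Petrov+Andersen, Slot 10→Chen.
Total: 20 + 21 + 22 + 27 + 18 + 18 + 20 + 21 + 22 + 25 + 18 = $232.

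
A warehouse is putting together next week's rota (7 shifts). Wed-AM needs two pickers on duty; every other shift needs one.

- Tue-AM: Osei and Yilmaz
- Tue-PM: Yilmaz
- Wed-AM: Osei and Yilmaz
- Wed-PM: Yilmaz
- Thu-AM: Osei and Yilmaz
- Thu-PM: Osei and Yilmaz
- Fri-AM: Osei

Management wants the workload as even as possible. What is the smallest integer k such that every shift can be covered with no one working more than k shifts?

4

With 2 pickers and 8 worker-slots to fill, someone must work at least ⌈8/2⌉ = 4 shifts, so k ≥ 4.
k = 4 works: Tue-AM→Osei, Tue-PM→Yilmaz, Wed-AM→Osei+Yilmaz, Wed-PM→Yilmaz, Thu-AM→Osei, Thu-PM→Yilmaz, Fri-AM→Osei.
Loads: Osei 4, Yilmaz 4 — all ≤ 4.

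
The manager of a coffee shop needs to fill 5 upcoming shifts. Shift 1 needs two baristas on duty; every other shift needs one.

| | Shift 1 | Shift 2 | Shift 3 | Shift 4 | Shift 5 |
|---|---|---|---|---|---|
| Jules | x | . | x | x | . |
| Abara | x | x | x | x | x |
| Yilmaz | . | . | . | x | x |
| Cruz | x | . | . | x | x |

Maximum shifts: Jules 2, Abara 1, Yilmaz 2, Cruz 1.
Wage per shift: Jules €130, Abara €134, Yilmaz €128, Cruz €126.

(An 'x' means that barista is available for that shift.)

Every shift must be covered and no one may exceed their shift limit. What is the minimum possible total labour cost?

Shift 2 can only be covered by Abara, so that assignment is forced.
Picking the cheapest available barista for each shift independently would cost €772, but that ignores the shift limits.
An optimal schedule: Shift 1→Jules+Cruz, Shift 2→Abara, Shift 3→Jules, Shift 4→Yilmaz, Shift 5→Yilmaz.
Total: 130 + 126 + 134 + 130 + 128 + 128 = €776.

€776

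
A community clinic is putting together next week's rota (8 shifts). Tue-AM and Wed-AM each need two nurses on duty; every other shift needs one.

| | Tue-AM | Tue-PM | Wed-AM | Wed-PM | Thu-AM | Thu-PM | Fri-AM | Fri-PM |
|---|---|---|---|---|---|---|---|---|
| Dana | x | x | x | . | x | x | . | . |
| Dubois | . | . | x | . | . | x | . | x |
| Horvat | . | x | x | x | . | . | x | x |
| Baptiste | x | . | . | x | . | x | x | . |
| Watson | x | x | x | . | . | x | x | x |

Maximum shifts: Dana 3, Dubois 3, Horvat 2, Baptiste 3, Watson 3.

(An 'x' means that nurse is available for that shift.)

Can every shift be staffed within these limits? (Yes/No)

Yes

Thu-AM can only be covered by Dana, so that assignment is forced.
One valid schedule: Tue-AM→Dana+Baptiste, Tue-PM→Dana, Wed-AM→Dubois+Watson, Wed-PM→Horvat, Thu-AM→Dana, Thu-PM→Dubois, Fri-AM→Horvat, Fri-PM→Dubois.
Loads: Dana 3/3, Dubois 3/3, Horvat 2/2, Baptiste 1/3, Watson 1/3 — all within limits.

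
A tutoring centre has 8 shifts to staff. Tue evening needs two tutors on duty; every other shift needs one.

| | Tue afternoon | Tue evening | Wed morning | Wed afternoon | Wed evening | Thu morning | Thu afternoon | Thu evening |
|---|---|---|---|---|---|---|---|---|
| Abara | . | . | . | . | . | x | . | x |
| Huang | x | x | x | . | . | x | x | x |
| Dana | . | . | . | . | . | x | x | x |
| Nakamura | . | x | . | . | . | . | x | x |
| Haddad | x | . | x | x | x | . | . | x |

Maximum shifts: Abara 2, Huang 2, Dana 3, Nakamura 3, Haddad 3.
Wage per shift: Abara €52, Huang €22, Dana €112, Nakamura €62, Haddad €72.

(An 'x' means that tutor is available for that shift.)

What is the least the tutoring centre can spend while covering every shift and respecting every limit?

€488

Tue evening can only be covered by Huang and Nakamura, so that assignment is forced.
Wed afternoon can only be covered by Haddad, so that assignment is forced.
Wed evening can only be covered by Haddad, so that assignment is forced.
Picking the cheapest available tutor for each shift independently would cost €338, but that ignores the shift limits.
An optimal schedule: Tue afternoon→Huang, Tue evening→Huang+Nakamura, Wed morning→Haddad, Wed afternoon→Haddad, Wed evening→Haddad, Thu morning→Abara, Thu afternoon→Nakamura, Thu evening→Abara.
Total: 22 + 22 + 62 + 72 + 72 + 72 + 52 + 62 + 52 = €488.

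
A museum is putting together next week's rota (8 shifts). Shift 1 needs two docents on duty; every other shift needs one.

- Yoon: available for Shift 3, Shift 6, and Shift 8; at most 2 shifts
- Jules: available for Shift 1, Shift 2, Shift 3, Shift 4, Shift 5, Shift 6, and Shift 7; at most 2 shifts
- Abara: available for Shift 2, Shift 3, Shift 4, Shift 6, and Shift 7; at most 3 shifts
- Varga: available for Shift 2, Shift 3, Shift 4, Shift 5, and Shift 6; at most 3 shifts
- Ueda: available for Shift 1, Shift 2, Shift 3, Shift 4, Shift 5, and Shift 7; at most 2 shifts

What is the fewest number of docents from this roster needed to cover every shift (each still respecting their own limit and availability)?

9 slots to fill and no one can take more than 3, so at least ⌈9/3⌉ = 3 docents are needed.
Any 3 docents together have capacity at most 3+3+2 = 8 < 9 slots, so 3 can never suffice.
Yoon, Jules, Abara, and Ueda alone can cover everything: Shift 1→Jules+Ueda, Shift 2→Abara, Shift 3→Ueda, Shift 4→Abara, Shift 5→Jules, Shift 6→Yoon, Shift 7→Abara, Shift 8→Yoon.

4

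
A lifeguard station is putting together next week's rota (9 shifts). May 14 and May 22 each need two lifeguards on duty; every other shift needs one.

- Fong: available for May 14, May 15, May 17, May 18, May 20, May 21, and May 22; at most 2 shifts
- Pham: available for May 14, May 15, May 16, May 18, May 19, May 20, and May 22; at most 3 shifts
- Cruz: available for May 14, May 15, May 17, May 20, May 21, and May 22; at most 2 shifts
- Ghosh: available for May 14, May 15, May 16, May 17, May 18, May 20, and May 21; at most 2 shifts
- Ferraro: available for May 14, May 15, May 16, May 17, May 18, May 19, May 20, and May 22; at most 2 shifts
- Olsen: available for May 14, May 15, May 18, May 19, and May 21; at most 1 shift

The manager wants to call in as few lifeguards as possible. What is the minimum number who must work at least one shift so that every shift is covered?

11 slots to fill and no one can take more than 3, so at least ⌈11/3⌉ = 4 lifeguards are needed.
Any 4 lifeguards together have capacity at most 3+2+2+2 = 9 < 11 slots, so 4 can never suffice.
Fong, Pham, Cruz, Ghosh, and Ferraro alone can cover everything: May 14→Ghosh+Ferraro, May 15→Cruz, May 16→Pham, May 17→Fong, May 18→Pham, May 19→Pham, May 20→Ghosh, May 21→Fong, May 22→Cruz+Ferraro.

5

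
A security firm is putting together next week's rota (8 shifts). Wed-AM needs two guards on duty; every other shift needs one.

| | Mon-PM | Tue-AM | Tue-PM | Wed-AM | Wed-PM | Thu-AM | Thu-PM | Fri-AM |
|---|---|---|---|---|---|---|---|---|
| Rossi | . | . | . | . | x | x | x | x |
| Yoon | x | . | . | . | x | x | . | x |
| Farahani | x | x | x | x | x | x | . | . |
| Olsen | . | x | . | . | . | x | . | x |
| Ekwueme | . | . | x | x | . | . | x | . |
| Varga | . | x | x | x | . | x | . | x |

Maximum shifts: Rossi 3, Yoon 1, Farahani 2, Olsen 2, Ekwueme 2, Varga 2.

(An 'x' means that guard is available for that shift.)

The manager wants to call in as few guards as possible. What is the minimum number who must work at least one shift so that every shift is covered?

4

9 slots to fill and no one can take more than 3, so at least ⌈9/3⌉ = 3 guards are needed.
Any 3 guards together have capacity at most 3+2+2 = 7 < 9 slots, so 3 can never suffice.
Rossi, Farahani, Olsen, and Ekwueme alone can cover everything: Mon-PM→Farahani, Tue-AM→Olsen, Tue-PM→Ekwueme, Wed-AM→Farahani+Ekwueme, Wed-PM→Rossi, Thu-AM→Olsen, Thu-PM→Rossi, Fri-AM→Rossi.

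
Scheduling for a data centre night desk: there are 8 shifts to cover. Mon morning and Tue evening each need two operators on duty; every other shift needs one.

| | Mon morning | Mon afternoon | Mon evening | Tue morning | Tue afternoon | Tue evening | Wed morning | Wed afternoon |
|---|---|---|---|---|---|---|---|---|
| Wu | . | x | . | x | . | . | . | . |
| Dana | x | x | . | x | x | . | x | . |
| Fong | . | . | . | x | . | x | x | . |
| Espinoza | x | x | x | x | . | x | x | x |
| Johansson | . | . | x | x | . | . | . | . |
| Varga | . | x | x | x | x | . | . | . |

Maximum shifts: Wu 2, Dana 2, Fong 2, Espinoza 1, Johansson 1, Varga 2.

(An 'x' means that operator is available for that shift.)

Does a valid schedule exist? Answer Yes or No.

No

Total capacity is 10 and 10 slots are needed, so capacity alone doesn't rule it out.
Shifts {Mon morning, Tue evening} need 4 worker-slots in total, but the operators available for any of those shifts (Dana, Fong, and Espinoza) can supply at most 3 among them. So no valid schedule exists.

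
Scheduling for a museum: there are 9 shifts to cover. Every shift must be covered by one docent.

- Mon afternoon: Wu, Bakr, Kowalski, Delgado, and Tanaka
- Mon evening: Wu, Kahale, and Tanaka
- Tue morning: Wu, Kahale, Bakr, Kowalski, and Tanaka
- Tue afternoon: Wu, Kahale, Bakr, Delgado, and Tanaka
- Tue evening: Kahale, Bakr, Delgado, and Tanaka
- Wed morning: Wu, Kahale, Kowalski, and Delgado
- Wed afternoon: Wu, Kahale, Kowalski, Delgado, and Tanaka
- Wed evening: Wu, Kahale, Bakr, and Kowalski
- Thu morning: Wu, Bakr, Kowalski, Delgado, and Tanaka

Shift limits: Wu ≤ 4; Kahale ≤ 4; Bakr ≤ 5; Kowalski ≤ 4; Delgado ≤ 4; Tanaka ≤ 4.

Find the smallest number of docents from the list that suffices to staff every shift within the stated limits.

2

9 slots to fill and no one can take more than 5, so at least ⌈9/5⌉ = 2 docents are needed.
Wu and Bakr alone can cover everything: Mon afternoon→Wu, Mon evening→Wu, Tue morning→Bakr, Tue afternoon→Bakr, Tue evening→Bakr, Wed morning→Wu, Wed afternoon→Wu, Wed evening→Bakr, Thu morning→Bakr.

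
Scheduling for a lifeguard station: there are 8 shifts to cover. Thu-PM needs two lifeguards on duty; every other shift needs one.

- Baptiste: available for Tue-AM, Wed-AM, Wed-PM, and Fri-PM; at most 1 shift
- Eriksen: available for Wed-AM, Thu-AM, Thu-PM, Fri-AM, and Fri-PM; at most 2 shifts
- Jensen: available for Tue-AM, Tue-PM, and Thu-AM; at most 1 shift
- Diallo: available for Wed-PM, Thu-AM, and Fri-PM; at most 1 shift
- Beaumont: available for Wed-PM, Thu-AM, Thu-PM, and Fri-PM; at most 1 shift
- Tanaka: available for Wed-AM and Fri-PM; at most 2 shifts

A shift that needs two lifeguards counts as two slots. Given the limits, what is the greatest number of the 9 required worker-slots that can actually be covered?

8

Total capacity across all lifeguards is 1+2+1+1+1+2 = 8, and 9 slots are needed, so at most 8 can be filled.
An assignment achieving 8: Tue-AM→Baptiste, Tue-PM→Jensen, Wed-AM→Tanaka, Wed-PM→Diallo, Thu-PM→Eriksen+Beaumont, Fri-AM→Eriksen, Fri-PM→Tanaka.
Loads: Baptiste 1/1, Eriksen 2/2, Jensen 1/1, Diallo 1/1, Beaumont 1/1, Tanaka 2/2.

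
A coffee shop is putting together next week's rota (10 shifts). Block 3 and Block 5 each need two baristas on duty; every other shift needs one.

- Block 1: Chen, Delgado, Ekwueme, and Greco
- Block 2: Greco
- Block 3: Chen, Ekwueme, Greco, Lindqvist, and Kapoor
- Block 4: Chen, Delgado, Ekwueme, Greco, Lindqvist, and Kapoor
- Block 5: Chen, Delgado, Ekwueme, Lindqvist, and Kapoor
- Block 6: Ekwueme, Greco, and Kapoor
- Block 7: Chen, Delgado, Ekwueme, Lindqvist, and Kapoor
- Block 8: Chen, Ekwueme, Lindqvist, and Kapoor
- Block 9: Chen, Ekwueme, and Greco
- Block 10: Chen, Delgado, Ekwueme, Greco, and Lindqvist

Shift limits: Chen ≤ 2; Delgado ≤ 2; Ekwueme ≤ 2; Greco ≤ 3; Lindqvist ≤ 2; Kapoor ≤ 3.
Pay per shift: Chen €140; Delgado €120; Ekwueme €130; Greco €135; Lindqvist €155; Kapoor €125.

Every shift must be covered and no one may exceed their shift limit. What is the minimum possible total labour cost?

Block 2 can only be covered by Greco, so that assignment is forced.
Picking the cheapest available barista for each shift independently would cost €1495, but that ignores the shift limits.
An optimal schedule: Block 1→Delgado, Block 2→Greco, Block 3→Greco+Chen, Block 4→Greco, Block 5→Kapoor+Chen, Block 6→Kapoor, Block 7→Delgado, Block 8→Kapoor, Block 9→Ekwueme, Block 10→Ekwueme.
Total: 120 + 135 + 135 + 140 + 135 + 125 + 140 + 125 + 120 + 125 + 130 + 130 = €1560.

€1560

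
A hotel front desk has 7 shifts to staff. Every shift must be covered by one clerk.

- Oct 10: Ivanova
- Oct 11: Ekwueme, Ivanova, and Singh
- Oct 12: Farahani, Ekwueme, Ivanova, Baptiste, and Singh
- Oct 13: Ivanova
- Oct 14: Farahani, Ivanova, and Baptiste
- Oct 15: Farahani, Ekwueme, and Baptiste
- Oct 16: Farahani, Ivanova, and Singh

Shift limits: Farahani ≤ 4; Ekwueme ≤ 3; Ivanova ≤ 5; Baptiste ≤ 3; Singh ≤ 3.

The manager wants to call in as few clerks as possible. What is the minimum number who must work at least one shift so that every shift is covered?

2

7 slots to fill and no one can take more than 5, so at least ⌈7/5⌉ = 2 clerks are needed.
Farahani and Ivanova alone can cover everything: Oct 10→Ivanova, Oct 11→Ivanova, Oct 12→Farahani, Oct 13→Ivanova, Oct 14→Farahani, Oct 15→Farahani, Oct 16→Farahani.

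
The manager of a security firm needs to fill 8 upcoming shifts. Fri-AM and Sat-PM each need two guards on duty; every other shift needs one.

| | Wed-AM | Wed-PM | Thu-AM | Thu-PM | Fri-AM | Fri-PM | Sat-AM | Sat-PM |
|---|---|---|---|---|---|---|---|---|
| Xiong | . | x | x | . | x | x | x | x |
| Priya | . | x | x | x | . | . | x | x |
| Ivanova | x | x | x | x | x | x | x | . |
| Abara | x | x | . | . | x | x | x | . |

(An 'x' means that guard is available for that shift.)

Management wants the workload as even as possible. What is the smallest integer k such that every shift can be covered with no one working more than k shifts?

With 4 guards and 10 worker-slots to fill, someone must work at least ⌈10/4⌉ = 3 shifts, so k ≥ 3.
k = 3 works: Wed-AM→Ivanova, Wed-PM→Priya, Thu-AM→Xiong, Thu-PM→Priya, Fri-AM→Xiong+Ivanova, Fri-PM→Ivanova, Sat-AM→Abara, Sat-PM→Xiong+Priya.
Loads: Xiong 3, Priya 3, Ivanova 3, Abara 1 — all ≤ 3.

3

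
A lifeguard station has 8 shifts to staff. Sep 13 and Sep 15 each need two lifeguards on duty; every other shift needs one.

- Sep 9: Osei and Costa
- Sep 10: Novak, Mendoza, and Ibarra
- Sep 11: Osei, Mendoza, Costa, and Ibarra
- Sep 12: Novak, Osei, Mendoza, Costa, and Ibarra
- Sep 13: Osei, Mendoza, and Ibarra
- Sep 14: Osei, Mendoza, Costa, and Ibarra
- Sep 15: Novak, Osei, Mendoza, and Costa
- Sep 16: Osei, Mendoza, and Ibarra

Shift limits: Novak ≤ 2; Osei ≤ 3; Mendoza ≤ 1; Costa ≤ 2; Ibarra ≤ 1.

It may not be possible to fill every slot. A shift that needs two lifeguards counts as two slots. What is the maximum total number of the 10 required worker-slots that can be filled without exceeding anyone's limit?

Total capacity across all lifeguards is 2+3+1+2+1 = 9, and 10 slots are needed, so at most 9 can be filled.
An assignment achieving 9: Sep 9→Osei, Sep 10→Novak, Sep 11→Costa, Sep 12→Ibarra, Sep 13→Osei+Mendoza, Sep 14→Costa, Sep 15→Novak, Sep 16→Osei.
Loads: Novak 2/2, Osei 3/3, Mendoza 1/1, Costa 2/2, Ibarra 1/1.

9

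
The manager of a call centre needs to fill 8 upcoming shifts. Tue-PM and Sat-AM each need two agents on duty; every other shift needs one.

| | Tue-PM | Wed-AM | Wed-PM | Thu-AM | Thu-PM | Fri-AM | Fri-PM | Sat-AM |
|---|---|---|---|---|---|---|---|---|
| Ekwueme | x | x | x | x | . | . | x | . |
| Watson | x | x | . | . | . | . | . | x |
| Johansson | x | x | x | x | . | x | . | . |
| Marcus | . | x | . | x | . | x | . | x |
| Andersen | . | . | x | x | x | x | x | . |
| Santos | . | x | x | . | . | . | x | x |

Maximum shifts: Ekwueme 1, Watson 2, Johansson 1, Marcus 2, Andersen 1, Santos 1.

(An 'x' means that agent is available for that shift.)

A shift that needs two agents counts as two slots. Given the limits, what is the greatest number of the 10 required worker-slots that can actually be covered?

Total capacity across all agents is 1+2+1+2+1+1 = 8, and 10 slots are needed, so at most 8 can be filled.
An assignment achieving 8: Tue-PM→Ekwueme+Watson, Thu-AM→Marcus, Thu-PM→Andersen, Fri-AM→Johansson, Fri-PM→Santos, Sat-AM→Watson+Marcus.
Loads: Ekwueme 1/1, Watson 2/2, Johansson 1/1, Marcus 2/2, Andersen 1/1, Santos 1/1.

8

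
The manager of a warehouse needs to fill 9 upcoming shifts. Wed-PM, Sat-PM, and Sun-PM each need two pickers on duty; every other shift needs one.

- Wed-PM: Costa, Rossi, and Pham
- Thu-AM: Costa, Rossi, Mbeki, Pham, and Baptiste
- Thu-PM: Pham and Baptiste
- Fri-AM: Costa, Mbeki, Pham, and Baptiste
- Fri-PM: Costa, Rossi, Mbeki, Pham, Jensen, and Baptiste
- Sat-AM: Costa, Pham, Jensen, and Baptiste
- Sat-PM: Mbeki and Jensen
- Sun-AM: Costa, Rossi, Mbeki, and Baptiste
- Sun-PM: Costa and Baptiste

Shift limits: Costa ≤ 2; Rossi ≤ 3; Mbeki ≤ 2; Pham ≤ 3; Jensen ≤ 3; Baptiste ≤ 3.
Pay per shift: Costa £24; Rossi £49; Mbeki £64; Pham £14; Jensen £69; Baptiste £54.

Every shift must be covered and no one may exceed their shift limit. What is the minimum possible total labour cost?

Sat-PM can only be covered by Mbeki and Jensen, so that assignment is forced.
Sun-PM can only be covered by Costa and Baptiste, so that assignment is forced.
Picking the cheapest available picker for each shift independently would cost £343, but that ignores the shift limits.
An optimal schedule: Wed-PM→Pham+Costa, Thu-AM→Rossi, Thu-PM→Pham, Fri-AM→Pham, Fri-PM→Rossi, Sat-AM→Baptiste, Sat-PM→Mbeki+Jensen, Sun-AM→Rossi, Sun-PM→Costa+Baptiste.
Total: 14 + 24 + 49 + 14 + 14 + 49 + 54 + 64 + 69 + 49 + 24 + 54 = £478.

£478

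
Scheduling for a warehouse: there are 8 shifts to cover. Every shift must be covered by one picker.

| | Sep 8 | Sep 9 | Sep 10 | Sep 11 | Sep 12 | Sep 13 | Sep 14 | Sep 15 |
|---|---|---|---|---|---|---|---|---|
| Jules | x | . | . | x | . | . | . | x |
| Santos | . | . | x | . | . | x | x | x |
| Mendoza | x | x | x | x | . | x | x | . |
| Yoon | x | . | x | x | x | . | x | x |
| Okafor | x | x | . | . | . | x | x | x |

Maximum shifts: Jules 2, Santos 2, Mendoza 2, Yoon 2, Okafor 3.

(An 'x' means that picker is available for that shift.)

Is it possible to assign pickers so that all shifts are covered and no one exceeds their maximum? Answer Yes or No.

Sep 12 can only be covered by Yoon, so that assignment is forced.
One valid schedule: Sep 8→Jules, Sep 9→Mendoza, Sep 10→Santos, Sep 11→Jules, Sep 12→Yoon, Sep 13→Santos, Sep 14→Mendoza, Sep 15→Yoon.
Loads: Jules 2/2, Santos 2/2, Mendoza 2/2, Yoon 2/2, Okafor 0/3 — all within limits.

Yes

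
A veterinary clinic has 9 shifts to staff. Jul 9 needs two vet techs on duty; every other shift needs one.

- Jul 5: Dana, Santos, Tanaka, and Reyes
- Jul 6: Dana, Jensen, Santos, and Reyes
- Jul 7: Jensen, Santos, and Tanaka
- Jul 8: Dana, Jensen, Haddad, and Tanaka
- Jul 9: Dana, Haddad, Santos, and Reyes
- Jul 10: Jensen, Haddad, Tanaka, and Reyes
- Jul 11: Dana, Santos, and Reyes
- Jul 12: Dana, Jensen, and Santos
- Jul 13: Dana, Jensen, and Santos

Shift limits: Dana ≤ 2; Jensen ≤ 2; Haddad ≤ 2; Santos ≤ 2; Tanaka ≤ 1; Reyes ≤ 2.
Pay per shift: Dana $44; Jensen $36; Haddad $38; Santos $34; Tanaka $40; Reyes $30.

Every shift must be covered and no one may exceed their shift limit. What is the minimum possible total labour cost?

$360

Picking the cheapest available vet tech for each shift independently would cost $322, but that ignores the shift limits.
An optimal schedule: Jul 5→Reyes, Jul 6→Jensen, Jul 7→Santos, Jul 8→Haddad, Jul 9→Haddad+Dana, Jul 10→Tanaka, Jul 11→Reyes, Jul 12→Santos, Jul 13→Jensen.
Total: 30 + 36 + 34 + 38 + 38 + 44 + 40 + 30 + 34 + 36 = $360.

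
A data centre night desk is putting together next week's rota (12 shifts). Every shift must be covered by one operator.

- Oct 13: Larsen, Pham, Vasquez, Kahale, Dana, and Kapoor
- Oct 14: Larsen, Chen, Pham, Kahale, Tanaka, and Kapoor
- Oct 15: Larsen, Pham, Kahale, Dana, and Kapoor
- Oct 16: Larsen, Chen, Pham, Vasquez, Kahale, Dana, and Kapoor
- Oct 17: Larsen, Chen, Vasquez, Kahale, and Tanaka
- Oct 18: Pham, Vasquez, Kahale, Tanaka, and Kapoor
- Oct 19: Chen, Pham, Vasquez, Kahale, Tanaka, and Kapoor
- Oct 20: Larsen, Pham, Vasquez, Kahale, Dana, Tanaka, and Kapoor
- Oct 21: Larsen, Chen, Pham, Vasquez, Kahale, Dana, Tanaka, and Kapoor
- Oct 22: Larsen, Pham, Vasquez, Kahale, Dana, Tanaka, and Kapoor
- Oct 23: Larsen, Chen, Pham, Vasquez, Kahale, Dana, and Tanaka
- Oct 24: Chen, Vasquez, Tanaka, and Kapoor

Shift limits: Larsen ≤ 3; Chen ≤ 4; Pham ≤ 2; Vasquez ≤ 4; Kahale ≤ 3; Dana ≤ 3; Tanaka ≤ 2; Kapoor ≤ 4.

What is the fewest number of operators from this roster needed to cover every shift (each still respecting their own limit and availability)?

12 slots to fill and no one can take more than 4, so at least ⌈12/4⌉ = 3 operators are needed.
Chen, Vasquez, and Kapoor alone can cover everything: Oct 13→Vasquez, Oct 14→Chen, Oct 15→Kapoor, Oct 16→Chen, Oct 17→Chen, Oct 18→Vasquez, Oct 19→Kapoor, Oct 20→Vasquez, Oct 21→Kapoor, Oct 22→Vasquez, Oct 23→Chen, Oct 24→Kapoor.

3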